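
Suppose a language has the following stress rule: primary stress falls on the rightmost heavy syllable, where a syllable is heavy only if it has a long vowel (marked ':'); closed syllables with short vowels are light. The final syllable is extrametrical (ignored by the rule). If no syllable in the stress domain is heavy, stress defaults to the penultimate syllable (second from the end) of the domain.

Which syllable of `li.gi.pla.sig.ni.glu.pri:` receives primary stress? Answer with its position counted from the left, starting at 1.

The final syllable (7, pri:) is extrametrical; the stress domain is syllables 1–6.
Weights: 1 li L, 2 gi L, 3 pla L, 4 sig L, 5 ni L, 6 glu L.
No heavy syllable in the domain; default to the penultimate syllable (second from the end) of the domain = syllable 5.
Primary stress: syllable 5 → li.gi.pla.sig.ˈni.glu.pri:.

5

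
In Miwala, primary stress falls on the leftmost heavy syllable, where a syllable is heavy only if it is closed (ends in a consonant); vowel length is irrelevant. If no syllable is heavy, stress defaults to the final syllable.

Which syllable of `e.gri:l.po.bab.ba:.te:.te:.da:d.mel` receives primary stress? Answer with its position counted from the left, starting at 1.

2

Weights: 1 e L, 2 gri:l H, 3 po L, 4 bab H, 5 ba: L, 6 te: L, 7 te: L, 8 da:d H, 9 mel H.
Heavy syllables in the domain: 2, 4, 8, 9. The leftmost is syllable 2 (gri:l).
Primary stress: syllable 2 → e.ˈgri:l.po.bab.ba:.te:.te:.da:d.mel.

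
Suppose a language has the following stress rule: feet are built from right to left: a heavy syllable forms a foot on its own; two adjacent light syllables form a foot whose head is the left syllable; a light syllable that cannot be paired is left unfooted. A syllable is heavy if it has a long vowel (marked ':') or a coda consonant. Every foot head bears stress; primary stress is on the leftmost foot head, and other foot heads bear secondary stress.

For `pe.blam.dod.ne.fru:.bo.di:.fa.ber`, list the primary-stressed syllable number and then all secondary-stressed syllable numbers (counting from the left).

primary 2, secondary 3, 5, 7, 9

Weights: 1 pe L, 2 blam H, 3 dod H, 4 ne L, 5 fru: H, 6 bo L, 7 di: H, 8 fa L, 9 ber H.
Parse right to left (heavy = foot alone; LL = one foot; stranded L unfooted): pe (ˈblam) (ˈdod) ne (ˈfru:) bo (ˈdi:) fa (ˈber).
Foot heads: 2, 3, 5, 7, 9.
Primary stress on the leftmost head = syllable 2.
Secondary stress on 3, 5, 7, 9: pe.ˈblam.ˌdod.ne.ˌfru:.bo.ˌdi:.fa.ˌber.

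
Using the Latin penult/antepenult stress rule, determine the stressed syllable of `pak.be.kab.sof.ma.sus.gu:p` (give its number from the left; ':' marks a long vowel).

6

Classical Latin: stress the penult if heavy (long vowel or closed), else the antepenult.
Weights: 5 ma L, 6 sus H, 7 gu:p H.
The penult (syllable 6, sus) is heavy, so it takes stress.
Stress on syllable 6: pak.be.kab.sof.ma.ˈsus.gu:p.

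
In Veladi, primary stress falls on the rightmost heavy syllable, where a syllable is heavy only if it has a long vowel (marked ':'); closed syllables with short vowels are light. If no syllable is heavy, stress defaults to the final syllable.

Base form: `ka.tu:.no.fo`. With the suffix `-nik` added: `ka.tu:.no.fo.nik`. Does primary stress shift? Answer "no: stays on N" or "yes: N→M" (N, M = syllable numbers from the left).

Base `ka.tu:.no.fo` (4 syllables):
  Weights: 1 ka L, 2 tu: H, 3 no L, 4 fo L.
  Heavy syllables in the domain: 2. The rightmost is syllable 2 (tu:).
  → primary stress on syllable 2.
Suffixed `ka.tu:.no.fo.nik` (5 syllables):
  Weights: 1 ka L, 2 tu: H, 3 no L, 4 fo L, 5 nik L.
  Heavy syllables in the domain: 2. The rightmost is syllable 2 (tu:).
  → primary stress on syllable 2.

no: stays on 2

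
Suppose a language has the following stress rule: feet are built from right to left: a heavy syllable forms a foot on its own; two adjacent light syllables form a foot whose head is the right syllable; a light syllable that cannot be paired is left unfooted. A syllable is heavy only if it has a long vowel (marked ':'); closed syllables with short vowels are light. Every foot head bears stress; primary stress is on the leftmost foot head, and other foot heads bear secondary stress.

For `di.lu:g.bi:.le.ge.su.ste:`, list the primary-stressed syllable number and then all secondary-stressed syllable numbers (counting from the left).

Weights: 1 di L, 2 lu:g H, 3 bi: H, 4 le L, 5 ge L, 6 su L, 7 ste: H.
Parse right to left (heavy = foot alone; LL = one foot; stranded L unfooted): di (ˈlu:g) (ˈbi:) le (ge.ˈsu) (ˈste:).
Foot heads: 2, 3, 6, 7.
Primary stress on the leftmost head = syllable 2.
Secondary stress on 3, 6, 7: di.ˈlu:g.ˌbi:.le.ge.ˌsu.ˌste:.

primary 2, secondary 3, 6, 7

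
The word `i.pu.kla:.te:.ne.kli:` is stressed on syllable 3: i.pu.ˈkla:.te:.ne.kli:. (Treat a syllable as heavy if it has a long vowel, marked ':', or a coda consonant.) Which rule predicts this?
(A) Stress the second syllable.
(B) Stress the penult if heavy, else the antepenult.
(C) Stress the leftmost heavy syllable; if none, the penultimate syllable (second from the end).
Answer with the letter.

Rule A → syllable 2 (observed: 3).
Rule B → syllable 4 (observed: 3).
Rule C → syllable 3 ✓.

C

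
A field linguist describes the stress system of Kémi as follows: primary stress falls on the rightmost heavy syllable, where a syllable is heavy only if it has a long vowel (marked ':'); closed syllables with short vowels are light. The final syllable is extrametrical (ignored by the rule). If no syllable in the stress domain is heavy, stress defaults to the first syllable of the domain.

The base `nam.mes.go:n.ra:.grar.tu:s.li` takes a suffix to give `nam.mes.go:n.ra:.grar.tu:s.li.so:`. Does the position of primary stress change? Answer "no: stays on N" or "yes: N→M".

Base `nam.mes.go:n.ra:.grar.tu:s.li` (7 syllables):
  The final syllable (7, li) is extrametrical; the stress domain is syllables 1–6.
  Weights: 1 nam L, 2 mes L, 3 go:n H, 4 ra: H, 5 grar L, 6 tu:s H.
  Heavy syllables in the domain: 3, 4, 6. The rightmost is syllable 6 (tu:s).
  → primary stress on syllable 6.
Suffixed `nam.mes.go:n.ra:.grar.tu:s.li.so:` (8 syllables):
  The final syllable (8, so:) is extrametrical; the stress domain is syllables 1–7.
  Weights: 1 nam L, 2 mes L, 3 go:n H, 4 ra: H, 5 grar L, 6 tu:s H, 7 li L.
  Heavy syllables in the domain: 3, 4, 6. The rightmost is syllable 6 (tu:s).
  → primary stress on syllable 6.

no: stays on 6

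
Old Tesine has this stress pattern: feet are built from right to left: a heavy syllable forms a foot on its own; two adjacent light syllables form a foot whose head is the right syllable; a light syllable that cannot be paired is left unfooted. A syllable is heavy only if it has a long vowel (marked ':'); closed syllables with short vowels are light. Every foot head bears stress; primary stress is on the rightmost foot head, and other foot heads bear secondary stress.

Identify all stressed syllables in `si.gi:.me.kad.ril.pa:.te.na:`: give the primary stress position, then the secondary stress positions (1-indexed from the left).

primary 8, secondary 2, 5, 6

Weights: 1 si L, 2 gi: H, 3 me L, 4 kad L, 5 ril L, 6 pa: H, 7 te L, 8 na: H.
Parse right to left (heavy = foot alone; LL = one foot; stranded L unfooted): si (ˈgi:) me (kad.ˈril) (ˈpa:) te (ˈna:).
Foot heads: 2, 5, 6, 8.
Primary stress on the rightmost head = syllable 8.
Secondary stress on 2, 5, 6: si.ˌgi:.me.kad.ˌril.ˌpa:.te.ˈna:.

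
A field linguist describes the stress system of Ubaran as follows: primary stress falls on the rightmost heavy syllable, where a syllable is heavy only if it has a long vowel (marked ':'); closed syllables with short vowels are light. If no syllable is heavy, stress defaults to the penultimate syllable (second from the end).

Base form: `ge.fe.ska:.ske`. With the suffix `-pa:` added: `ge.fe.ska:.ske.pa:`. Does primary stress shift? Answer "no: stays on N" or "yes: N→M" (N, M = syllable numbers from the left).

yes: 3→5

Base `ge.fe.ska:.ske` (4 syllables):
  Weights: 1 ge L, 2 fe L, 3 ska: H, 4 ske L.
  Heavy syllables in the domain: 3. The rightmost is syllable 3 (ska:).
  → primary stress on syllable 3.
Suffixed `ge.fe.ska:.ske.pa:` (5 syllables):
  Weights: 1 ge L, 2 fe L, 3 ska: H, 4 ske L, 5 pa: H.
  Heavy syllables in the domain: 3, 5. The rightmost is syllable 5 (pa:).
  → primary stress on syllable 5.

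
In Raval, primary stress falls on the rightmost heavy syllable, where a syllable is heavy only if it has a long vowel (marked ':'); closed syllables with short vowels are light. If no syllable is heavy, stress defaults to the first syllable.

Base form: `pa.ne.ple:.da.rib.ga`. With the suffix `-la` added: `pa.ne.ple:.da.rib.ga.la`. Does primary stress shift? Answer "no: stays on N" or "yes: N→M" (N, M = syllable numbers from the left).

no: stays on 3

Base `pa.ne.ple:.da.rib.ga` (6 syllables):
  Weights: 1 pa L, 2 ne L, 3 ple: H, 4 da L, 5 rib L, 6 ga L.
  Heavy syllables in the domain: 3. The rightmost is syllable 3 (ple:).
  → primary stress on syllable 3.
Suffixed `pa.ne.ple:.da.rib.ga.la` (7 syllables):
  Weights: 1 pa L, 2 ne L, 3 ple: H, 4 da L, 5 rib L, 6 ga L, 7 la L.
  Heavy syllables in the domain: 3. The rightmost is syllable 3 (ple:).
  → primary stress on syllable 3.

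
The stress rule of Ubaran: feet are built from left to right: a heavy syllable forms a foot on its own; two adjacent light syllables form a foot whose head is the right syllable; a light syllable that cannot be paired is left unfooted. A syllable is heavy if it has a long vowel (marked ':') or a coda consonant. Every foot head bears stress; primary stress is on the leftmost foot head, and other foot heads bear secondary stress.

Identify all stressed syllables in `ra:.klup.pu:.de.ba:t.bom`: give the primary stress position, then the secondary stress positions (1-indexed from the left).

primary 1, secondary 2, 3, 5, 6

Weights: 1 ra: H, 2 klup H, 3 pu: H, 4 de L, 5 ba:t H, 6 bom H.
Parse left to right (heavy = foot alone; LL = one foot; stranded L unfooted): (ˈra:) (ˈklup) (ˈpu:) de (ˈba:t) (ˈbom).
Foot heads: 1, 2, 3, 5, 6.
Primary stress on the leftmost head = syllable 1.
Secondary stress on 2, 3, 5, 6: ˈra:.ˌklup.ˌpu:.de.ˌba:t.ˌbom.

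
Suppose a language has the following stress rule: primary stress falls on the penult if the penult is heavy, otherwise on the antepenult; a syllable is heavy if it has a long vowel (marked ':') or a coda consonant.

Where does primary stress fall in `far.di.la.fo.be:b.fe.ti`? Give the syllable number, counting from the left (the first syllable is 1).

Weights: 5 be:b H, 6 fe L, 7 ti L.
The penult (syllable 6, fe) is light, so stress falls on the antepenult (syllable 5, be:b).
Primary stress: syllable 5 → far.di.la.fo.ˈbe:b.fe.ti.

5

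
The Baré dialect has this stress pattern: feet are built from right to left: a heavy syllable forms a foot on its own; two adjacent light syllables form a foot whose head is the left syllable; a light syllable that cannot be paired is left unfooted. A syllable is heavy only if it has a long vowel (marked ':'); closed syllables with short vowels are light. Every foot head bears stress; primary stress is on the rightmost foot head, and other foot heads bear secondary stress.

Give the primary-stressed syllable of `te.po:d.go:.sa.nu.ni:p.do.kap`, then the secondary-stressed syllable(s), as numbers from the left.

Weights: 1 te L, 2 po:d H, 3 go: H, 4 sa L, 5 nu L, 6 ni:p H, 7 do L, 8 kap L.
Parse right to left (heavy = foot alone; LL = one foot; stranded L unfooted): te (ˈpo:d) (ˈgo:) (ˈsa.nu) (ˈni:p) (ˈdo.kap).
Foot heads: 2, 3, 4, 6, 7.
Primary stress on the rightmost head = syllable 7.
Secondary stress on 2, 3, 4, 6: te.ˌpo:d.ˌgo:.ˌsa.nu.ˌni:p.ˈdo.kap.

primary 7, secondary 2, 3, 4, 6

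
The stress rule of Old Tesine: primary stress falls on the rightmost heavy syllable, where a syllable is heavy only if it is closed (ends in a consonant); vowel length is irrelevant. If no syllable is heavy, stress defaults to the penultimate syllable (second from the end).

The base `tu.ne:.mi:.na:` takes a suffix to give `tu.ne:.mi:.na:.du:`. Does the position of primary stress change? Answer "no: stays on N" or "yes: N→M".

yes: 3→4

Base `tu.ne:.mi:.na:` (4 syllables):
  Weights: 1 tu L, 2 ne: L, 3 mi: L, 4 na: L.
  No heavy syllable in the domain; default to the penultimate syllable (second from the end) = syllable 3.
  → primary stress on syllable 3.
Suffixed `tu.ne:.mi:.na:.du:` (5 syllables):
  Weights: 1 tu L, 2 ne: L, 3 mi: L, 4 na: L, 5 du: L.
  No heavy syllable in the domain; default to the penultimate syllable (second from the end) = syllable 4.
  → primary stress on syllable 4.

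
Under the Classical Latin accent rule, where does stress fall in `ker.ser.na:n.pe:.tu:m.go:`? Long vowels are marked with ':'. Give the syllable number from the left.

Classical Latin: stress the penult if heavy (long vowel or closed), else the antepenult.
Weights: 4 pe: H, 5 tu:m H, 6 go: H.
The penult (syllable 5, tu:m) is heavy, so it takes stress.
Stress on syllable 5: ker.ser.na:n.pe:.ˈtu:m.go:.

5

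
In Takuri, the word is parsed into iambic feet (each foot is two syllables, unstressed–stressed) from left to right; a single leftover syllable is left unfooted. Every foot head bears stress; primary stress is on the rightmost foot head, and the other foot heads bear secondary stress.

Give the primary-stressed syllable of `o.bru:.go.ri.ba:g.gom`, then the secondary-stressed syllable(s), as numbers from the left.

Parse left to right into iambic (σˈσ) feet: (o.ˈbru:) (go.ˈri) (ba:g.ˈgom).
Foot heads (stressed positions): 2, 4, 6.
End Rule Rightmost: primary stress on the rightmost head = syllable 6.
Secondary stress on 2, 4: o.ˌbru:.go.ˌri.ba:g.ˈgom.

primary 6, secondary 2, 4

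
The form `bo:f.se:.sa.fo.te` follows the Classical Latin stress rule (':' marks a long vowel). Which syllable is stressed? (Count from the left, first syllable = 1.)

3

Classical Latin: stress the penult if heavy (long vowel or closed), else the antepenult.
Weights: 3 sa L, 4 fo L, 5 te L.
The penult (syllable 4, fo) is light, so stress falls on the antepenult (syllable 3, sa).
Stress on syllable 3: bo:f.se:.ˈsa.fo.te.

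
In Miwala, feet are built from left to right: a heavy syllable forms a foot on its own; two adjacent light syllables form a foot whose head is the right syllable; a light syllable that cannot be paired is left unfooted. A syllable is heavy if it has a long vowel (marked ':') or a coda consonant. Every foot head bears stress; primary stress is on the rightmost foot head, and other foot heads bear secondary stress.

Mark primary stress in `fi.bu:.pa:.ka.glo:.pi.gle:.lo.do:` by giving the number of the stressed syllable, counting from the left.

Weights: 1 fi L, 2 bu: H, 3 pa: H, 4 ka L, 5 glo: H, 6 pi L, 7 gle: H, 8 lo L, 9 do: H.
Parse left to right (heavy = foot alone; LL = one foot; stranded L unfooted): fi (ˈbu:) (ˈpa:) ka (ˈglo:) pi (ˈgle:) lo (ˈdo:).
Foot heads: 2, 3, 5, 7, 9.
Primary stress on the rightmost head = syllable 9.
Primary stress: syllable 9 → fi.bu:.pa:.ka.glo:.pi.gle:.lo.ˈdo:.

9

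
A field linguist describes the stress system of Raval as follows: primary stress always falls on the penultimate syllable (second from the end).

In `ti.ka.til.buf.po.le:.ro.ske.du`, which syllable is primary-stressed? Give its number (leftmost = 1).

The word has 9 syllables; the penultimate syllable (second from the end) is syllable 8 (ske).
Primary stress: syllable 8 → ti.ka.til.buf.po.le:.ro.ˈske.du.

8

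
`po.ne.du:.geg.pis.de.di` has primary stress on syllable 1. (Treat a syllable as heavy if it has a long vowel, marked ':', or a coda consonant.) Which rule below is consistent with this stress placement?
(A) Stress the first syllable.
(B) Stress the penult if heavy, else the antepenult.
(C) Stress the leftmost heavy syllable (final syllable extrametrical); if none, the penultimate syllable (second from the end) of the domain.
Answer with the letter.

Rule A → syllable 1 ✓.
Rule B → syllable 5 (observed: 1).
Rule C → syllable 3 (observed: 1).

A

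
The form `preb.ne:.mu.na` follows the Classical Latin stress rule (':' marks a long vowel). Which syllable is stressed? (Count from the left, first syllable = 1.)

2

Classical Latin: stress the penult if heavy (long vowel or closed), else the antepenult.
Weights: 2 ne: H, 3 mu L, 4 na L.
The penult (syllable 3, mu) is light, so stress falls on the antepenult (syllable 2, ne:).
Stress on syllable 2: preb.ˈne:.mu.na.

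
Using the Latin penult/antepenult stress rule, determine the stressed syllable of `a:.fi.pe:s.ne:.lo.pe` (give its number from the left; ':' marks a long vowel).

Classical Latin: stress the penult if heavy (long vowel or closed), else the antepenult.
Weights: 4 ne: H, 5 lo L, 6 pe L.
The penult (syllable 5, lo) is light, so stress falls on the antepenult (syllable 4, ne:).
Stress on syllable 4: a:.fi.pe:s.ˈne:.lo.pe.

4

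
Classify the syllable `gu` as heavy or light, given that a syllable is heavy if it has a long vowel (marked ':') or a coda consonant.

light

`gu`: short vowel, open (no coda). Short vowel, open → light.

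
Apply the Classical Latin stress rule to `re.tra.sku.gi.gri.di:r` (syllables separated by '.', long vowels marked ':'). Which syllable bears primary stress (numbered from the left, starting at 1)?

4

Classical Latin: stress the penult if heavy (long vowel or closed), else the antepenult.
Weights: 4 gi L, 5 gri L, 6 di:r H.
The penult (syllable 5, gri) is light, so stress falls on the antepenult (syllable 4, gi).
Stress on syllable 4: re.tra.sku.ˈgi.gri.di:r.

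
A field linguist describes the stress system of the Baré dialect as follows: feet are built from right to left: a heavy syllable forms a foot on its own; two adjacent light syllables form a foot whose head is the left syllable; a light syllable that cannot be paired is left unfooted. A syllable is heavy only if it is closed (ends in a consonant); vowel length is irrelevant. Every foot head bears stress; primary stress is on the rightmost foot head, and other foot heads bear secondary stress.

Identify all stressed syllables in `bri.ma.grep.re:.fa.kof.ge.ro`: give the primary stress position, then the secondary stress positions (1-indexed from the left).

Weights: 1 bri L, 2 ma L, 3 grep H, 4 re: L, 5 fa L, 6 kof H, 7 ge L, 8 ro L.
Parse right to left (heavy = foot alone; LL = one foot; stranded L unfooted): (ˈbri.ma) (ˈgrep) (ˈre:.fa) (ˈkof) (ˈge.ro).
Foot heads: 1, 3, 4, 6, 7.
Primary stress on the rightmost head = syllable 7.
Secondary stress on 1, 3, 4, 6: ˌbri.ma.ˌgrep.ˌre:.fa.ˌkof.ˈge.ro.

primary 7, secondary 1, 3, 4, 6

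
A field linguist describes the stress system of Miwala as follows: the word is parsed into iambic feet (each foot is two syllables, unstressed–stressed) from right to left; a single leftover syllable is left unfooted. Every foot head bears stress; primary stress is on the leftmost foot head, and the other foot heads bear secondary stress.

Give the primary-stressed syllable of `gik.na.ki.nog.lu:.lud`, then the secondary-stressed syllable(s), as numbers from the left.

Parse right to left into iambic (σˈσ) feet: (gik.ˈna) (ki.ˈnog) (lu:.ˈlud).
Foot heads (stressed positions): 2, 4, 6.
End Rule Leftmost: primary stress on the leftmost head = syllable 2.
Secondary stress on 4, 6: gik.ˈna.ki.ˌnog.lu:.ˌlud.

primary 2, secondary 4, 6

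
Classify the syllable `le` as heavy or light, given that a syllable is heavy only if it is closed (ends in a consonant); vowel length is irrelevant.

light

`le`: short vowel, open (no coda). Open (no coda) → light.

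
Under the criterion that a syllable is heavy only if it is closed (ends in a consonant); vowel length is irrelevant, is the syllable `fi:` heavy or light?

light

`fi:`: long vowel, open (no coda). Open (no coda) → light.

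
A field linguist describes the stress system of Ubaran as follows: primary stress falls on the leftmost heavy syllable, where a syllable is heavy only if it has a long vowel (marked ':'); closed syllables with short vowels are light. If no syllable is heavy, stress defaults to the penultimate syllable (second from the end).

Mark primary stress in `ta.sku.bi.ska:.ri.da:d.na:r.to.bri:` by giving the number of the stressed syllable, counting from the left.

4

Weights: 1 ta L, 2 sku L, 3 bi L, 4 ska: H, 5 ri L, 6 da:d H, 7 na:r H, 8 to L, 9 bri: H.
Heavy syllables in the domain: 4, 6, 7, 9. The leftmost is syllable 4 (ska:).
Primary stress: syllable 4 → ta.sku.bi.ˈska:.ri.da:d.na:r.to.bri:.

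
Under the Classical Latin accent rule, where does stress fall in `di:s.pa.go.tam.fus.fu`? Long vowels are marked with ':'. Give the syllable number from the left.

Classical Latin: stress the penult if heavy (long vowel or closed), else the antepenult.
Weights: 4 tam H, 5 fus H, 6 fu L.
The penult (syllable 5, fus) is heavy, so it takes stress.
Stress on syllable 5: di:s.pa.go.tam.ˈfus.fu.

5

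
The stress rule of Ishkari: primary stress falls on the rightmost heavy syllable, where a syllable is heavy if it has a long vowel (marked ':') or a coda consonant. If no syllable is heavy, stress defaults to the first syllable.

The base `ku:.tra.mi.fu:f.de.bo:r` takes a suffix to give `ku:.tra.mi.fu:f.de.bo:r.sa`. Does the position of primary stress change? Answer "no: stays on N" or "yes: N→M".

Base `ku:.tra.mi.fu:f.de.bo:r` (6 syllables):
  Weights: 1 ku: H, 2 tra L, 3 mi L, 4 fu:f H, 5 de L, 6 bo:r H.
  Heavy syllables in the domain: 1, 4, 6. The rightmost is syllable 6 (bo:r).
  → primary stress on syllable 6.
Suffixed `ku:.tra.mi.fu:f.de.bo:r.sa` (7 syllables):
  Weights: 1 ku: H, 2 tra L, 3 mi L, 4 fu:f H, 5 de L, 6 bo:r H, 7 sa L.
  Heavy syllables in the domain: 1, 4, 6. The rightmost is syllable 6 (bo:r).
  → primary stress on syllable 6.

no: stays on 6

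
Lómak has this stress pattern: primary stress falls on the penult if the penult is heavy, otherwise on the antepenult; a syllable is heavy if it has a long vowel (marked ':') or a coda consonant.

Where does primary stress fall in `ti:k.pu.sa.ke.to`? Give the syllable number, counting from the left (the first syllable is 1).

Weights: 3 sa L, 4 ke L, 5 to L.
The penult (syllable 4, ke) is light, so stress falls on the antepenult (syllable 3, sa).
Primary stress: syllable 3 → ti:k.pu.ˈsa.ke.to.

3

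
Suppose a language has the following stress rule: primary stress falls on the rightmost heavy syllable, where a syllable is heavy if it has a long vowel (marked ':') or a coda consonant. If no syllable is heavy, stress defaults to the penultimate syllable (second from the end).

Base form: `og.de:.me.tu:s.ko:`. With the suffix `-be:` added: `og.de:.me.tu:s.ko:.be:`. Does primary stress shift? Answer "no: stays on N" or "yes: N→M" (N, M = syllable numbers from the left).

yes: 5→6

Base `og.de:.me.tu:s.ko:` (5 syllables):
  Weights: 1 og H, 2 de: H, 3 me L, 4 tu:s H, 5 ko: H.
  Heavy syllables in the domain: 1, 2, 4, 5. The rightmost is syllable 5 (ko:).
  → primary stress on syllable 5.
Suffixed `og.de:.me.tu:s.ko:.be:` (6 syllables):
  Weights: 1 og H, 2 de: H, 3 me L, 4 tu:s H, 5 ko: H, 6 be: H.
  Heavy syllables in the domain: 1, 2, 4, 5, 6. The rightmost is syllable 6 (be:).
  → primary stress on syllable 6.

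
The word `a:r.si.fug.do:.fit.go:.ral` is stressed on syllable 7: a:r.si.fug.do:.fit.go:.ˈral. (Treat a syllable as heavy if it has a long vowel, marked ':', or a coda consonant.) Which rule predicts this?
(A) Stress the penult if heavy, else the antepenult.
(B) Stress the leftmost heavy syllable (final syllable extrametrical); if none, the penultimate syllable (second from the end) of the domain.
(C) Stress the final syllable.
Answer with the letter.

C

Rule A → syllable 6 (observed: 7).
Rule B → syllable 1 (observed: 7).
Rule C → syllable 7 ✓.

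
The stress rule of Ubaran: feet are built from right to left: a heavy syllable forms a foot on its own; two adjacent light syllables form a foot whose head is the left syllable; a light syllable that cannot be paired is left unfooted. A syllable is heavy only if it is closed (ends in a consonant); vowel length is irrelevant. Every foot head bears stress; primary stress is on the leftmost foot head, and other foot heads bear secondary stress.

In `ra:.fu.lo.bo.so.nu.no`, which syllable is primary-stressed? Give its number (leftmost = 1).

2

Weights: 1 ra: L, 2 fu L, 3 lo L, 4 bo L, 5 so L, 6 nu L, 7 no L.
Parse right to left (heavy = foot alone; LL = one foot; stranded L unfooted): ra: (ˈfu.lo) (ˈbo.so) (ˈnu.no).
Foot heads: 2, 4, 6.
Primary stress on the leftmost head = syllable 2.
Primary stress: syllable 2 → ra:.ˈfu.lo.bo.so.nu.no.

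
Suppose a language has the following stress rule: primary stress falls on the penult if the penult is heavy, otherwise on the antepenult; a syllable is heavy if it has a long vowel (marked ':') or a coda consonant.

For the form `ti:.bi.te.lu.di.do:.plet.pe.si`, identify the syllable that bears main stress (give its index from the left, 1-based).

Weights: 7 plet H, 8 pe L, 9 si L.
The penult (syllable 8, pe) is light, so stress falls on the antepenult (syllable 7, plet).
Primary stress: syllable 7 → ti:.bi.te.lu.di.do:.ˈplet.pe.si.

7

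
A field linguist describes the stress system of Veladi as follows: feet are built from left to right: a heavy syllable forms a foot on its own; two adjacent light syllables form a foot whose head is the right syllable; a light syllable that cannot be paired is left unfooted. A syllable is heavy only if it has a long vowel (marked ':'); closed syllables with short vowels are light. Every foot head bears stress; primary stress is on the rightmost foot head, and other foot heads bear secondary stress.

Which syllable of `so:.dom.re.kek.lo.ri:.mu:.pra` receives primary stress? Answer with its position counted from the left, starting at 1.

7

Weights: 1 so: H, 2 dom L, 3 re L, 4 kek L, 5 lo L, 6 ri: H, 7 mu: H, 8 pra L.
Parse left to right (heavy = foot alone; LL = one foot; stranded L unfooted): (ˈso:) (dom.ˈre) (kek.ˈlo) (ˈri:) (ˈmu:) pra.
Foot heads: 1, 3, 5, 6, 7.
Primary stress on the rightmost head = syllable 7.
Primary stress: syllable 7 → so:.dom.re.kek.lo.ri:.ˈmu:.pra.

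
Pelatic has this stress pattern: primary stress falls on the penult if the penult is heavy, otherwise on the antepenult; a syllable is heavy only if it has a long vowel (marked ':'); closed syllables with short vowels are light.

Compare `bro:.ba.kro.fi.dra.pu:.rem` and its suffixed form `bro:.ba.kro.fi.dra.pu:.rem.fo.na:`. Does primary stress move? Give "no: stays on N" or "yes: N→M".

yes: 6→7

Base `bro:.ba.kro.fi.dra.pu:.rem` (7 syllables):
  Weights: 5 dra L, 6 pu: H, 7 rem L.
  The penult (syllable 6, pu:) is heavy, so it takes stress.
  → primary stress on syllable 6.
Suffixed `bro:.ba.kro.fi.dra.pu:.rem.fo.na:` (9 syllables):
  Weights: 7 rem L, 8 fo L, 9 na: H.
  The penult (syllable 8, fo) is light, so stress falls on the antepenult (syllable 7, rem).
  → primary stress on syllable 7.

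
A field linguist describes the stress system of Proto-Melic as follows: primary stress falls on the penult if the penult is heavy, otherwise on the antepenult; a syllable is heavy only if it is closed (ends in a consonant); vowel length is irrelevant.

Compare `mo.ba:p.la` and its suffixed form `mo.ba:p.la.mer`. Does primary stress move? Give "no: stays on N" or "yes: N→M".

Base `mo.ba:p.la` (3 syllables):
  Weights: 1 mo L, 2 ba:p H, 3 la L.
  The penult (syllable 2, ba:p) is heavy, so it takes stress.
  → primary stress on syllable 2.
Suffixed `mo.ba:p.la.mer` (4 syllables):
  Weights: 2 ba:p H, 3 la L, 4 mer H.
  The penult (syllable 3, la) is light, so stress falls on the antepenult (syllable 2, ba:p).
  → primary stress on syllable 2.

no: stays on 2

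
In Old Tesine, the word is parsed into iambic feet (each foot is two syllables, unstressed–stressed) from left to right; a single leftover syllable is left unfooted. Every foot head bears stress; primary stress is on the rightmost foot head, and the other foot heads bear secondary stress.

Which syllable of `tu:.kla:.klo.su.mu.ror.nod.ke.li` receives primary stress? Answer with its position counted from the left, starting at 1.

Parse left to right into iambic (σˈσ) feet: (tu:.ˈkla:) (klo.ˈsu) (mu.ˈror) (nod.ˈke) li. Syllable 9 is left unfooted.
Foot heads (stressed positions): 2, 4, 6, 8.
End Rule Rightmost: primary stress on the rightmost head = syllable 8.
Primary stress: syllable 8 → tu:.kla:.klo.su.mu.ror.nod.ˈke.li.

8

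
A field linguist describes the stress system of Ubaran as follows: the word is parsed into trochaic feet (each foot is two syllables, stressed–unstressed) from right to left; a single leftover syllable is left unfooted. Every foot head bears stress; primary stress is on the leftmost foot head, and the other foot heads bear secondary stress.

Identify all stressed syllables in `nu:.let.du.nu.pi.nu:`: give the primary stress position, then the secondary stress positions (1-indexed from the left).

Parse right to left into trochaic (ˈσσ) feet: (ˈnu:.let) (ˈdu.nu) (ˈpi.nu:).
Foot heads (stressed positions): 1, 3, 5.
End Rule Leftmost: primary stress on the leftmost head = syllable 1.
Secondary stress on 3, 5: ˈnu:.let.ˌdu.nu.ˌpi.nu:.

primary 1, secondary 3, 5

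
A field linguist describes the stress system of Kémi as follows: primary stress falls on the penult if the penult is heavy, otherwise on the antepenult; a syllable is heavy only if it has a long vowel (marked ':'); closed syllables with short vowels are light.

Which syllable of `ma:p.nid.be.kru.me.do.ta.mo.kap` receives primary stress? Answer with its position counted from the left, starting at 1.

Weights: 7 ta L, 8 mo L, 9 kap L.
The penult (syllable 8, mo) is light, so stress falls on the antepenult (syllable 7, ta).
Primary stress: syllable 7 → ma:p.nid.be.kru.me.do.ˈta.mo.kap.

7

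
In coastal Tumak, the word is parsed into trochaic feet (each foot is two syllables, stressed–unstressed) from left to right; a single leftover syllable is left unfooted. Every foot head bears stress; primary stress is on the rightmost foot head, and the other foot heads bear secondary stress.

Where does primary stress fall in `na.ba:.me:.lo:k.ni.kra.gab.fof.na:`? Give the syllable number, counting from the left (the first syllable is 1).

7

Parse left to right into trochaic (ˈσσ) feet: (ˈna.ba:) (ˈme:.lo:k) (ˈni.kra) (ˈgab.fof) na:. Syllable 9 is left unfooted.
Foot heads (stressed positions): 1, 3, 5, 7.
End Rule Rightmost: primary stress on the rightmost head = syllable 7.
Primary stress: syllable 7 → na.ba:.me:.lo:k.ni.kra.ˈgab.fof.na:.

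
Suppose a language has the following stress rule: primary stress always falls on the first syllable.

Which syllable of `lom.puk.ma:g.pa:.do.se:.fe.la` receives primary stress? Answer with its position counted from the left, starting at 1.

The word has 8 syllables; the first syllable is syllable 1 (lom).
Primary stress: syllable 1 → ˈlom.puk.ma:g.pa:.do.se:.fe.la.

1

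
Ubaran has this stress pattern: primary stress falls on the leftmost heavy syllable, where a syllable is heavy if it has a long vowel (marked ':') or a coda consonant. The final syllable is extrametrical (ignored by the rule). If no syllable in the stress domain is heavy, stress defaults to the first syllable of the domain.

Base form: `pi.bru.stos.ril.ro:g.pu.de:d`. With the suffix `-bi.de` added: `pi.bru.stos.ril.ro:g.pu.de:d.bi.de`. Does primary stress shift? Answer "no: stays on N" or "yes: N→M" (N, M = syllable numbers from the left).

no: stays on 3

Base `pi.bru.stos.ril.ro:g.pu.de:d` (7 syllables):
  The final syllable (7, de:d) is extrametrical; the stress domain is syllables 1–6.
  Weights: 1 pi L, 2 bru L, 3 stos H, 4 ril H, 5 ro:g H, 6 pu L.
  Heavy syllables in the domain: 3, 4, 5. The leftmost is syllable 3 (stos).
  → primary stress on syllable 3.
Suffixed `pi.bru.stos.ril.ro:g.pu.de:d.bi.de` (9 syllables):
  The final syllable (9, de) is extrametrical; the stress domain is syllables 1–8.
  Weights: 1 pi L, 2 bru L, 3 stos H, 4 ril H, 5 ro:g H, 6 pu L, 7 de:d H, 8 bi L.
  Heavy syllables in the domain: 3, 4, 5, 7. The leftmost is syllable 3 (stos).
  → primary stress on syllable 3.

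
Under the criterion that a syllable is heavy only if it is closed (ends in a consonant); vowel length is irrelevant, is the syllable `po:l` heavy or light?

heavy

`po:l`: long vowel, closed (coda /l/). Closed (coda /l/) → heavy.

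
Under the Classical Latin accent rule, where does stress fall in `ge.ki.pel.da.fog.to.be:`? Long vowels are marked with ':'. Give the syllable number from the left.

5

Classical Latin: stress the penult if heavy (long vowel or closed), else the antepenult.
Weights: 5 fog H, 6 to L, 7 be: H.
The penult (syllable 6, to) is light, so stress falls on the antepenult (syllable 5, fog).
Stress on syllable 5: ge.ki.pel.da.ˈfog.to.be:.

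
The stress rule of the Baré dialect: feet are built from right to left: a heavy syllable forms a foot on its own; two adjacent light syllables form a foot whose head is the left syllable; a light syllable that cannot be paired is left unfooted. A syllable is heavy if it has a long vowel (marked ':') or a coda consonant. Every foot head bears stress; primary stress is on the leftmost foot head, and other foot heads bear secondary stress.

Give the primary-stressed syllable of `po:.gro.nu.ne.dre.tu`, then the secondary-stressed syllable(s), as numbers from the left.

primary 1, secondary 3, 5

Weights: 1 po: H, 2 gro L, 3 nu L, 4 ne L, 5 dre L, 6 tu L.
Parse right to left (heavy = foot alone; LL = one foot; stranded L unfooted): (ˈpo:) gro (ˈnu.ne) (ˈdre.tu).
Foot heads: 1, 3, 5.
Primary stress on the leftmost head = syllable 1.
Secondary stress on 3, 5: ˈpo:.gro.ˌnu.ne.ˌdre.tu.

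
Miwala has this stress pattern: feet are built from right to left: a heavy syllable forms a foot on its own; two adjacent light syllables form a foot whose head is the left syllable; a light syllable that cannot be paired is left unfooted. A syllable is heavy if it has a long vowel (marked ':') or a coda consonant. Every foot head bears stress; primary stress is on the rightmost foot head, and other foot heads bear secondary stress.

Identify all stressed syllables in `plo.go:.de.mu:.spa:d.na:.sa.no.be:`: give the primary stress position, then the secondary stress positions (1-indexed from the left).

primary 9, secondary 2, 4, 5, 6, 7

Weights: 1 plo L, 2 go: H, 3 de L, 4 mu: H, 5 spa:d H, 6 na: H, 7 sa L, 8 no L, 9 be: H.
Parse right to left (heavy = foot alone; LL = one foot; stranded L unfooted): plo (ˈgo:) de (ˈmu:) (ˈspa:d) (ˈna:) (ˈsa.no) (ˈbe:).
Foot heads: 2, 4, 5, 6, 7, 9.
Primary stress on the rightmost head = syllable 9.
Secondary stress on 2, 4, 5, 6, 7: plo.ˌgo:.de.ˌmu:.ˌspa:d.ˌna:.ˌsa.no.ˈbe:.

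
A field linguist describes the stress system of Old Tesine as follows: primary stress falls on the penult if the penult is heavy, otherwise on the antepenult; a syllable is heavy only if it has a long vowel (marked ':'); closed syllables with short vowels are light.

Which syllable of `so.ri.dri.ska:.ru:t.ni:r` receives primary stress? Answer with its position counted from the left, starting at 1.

Weights: 4 ska: H, 5 ru:t H, 6 ni:r H.
The penult (syllable 5, ru:t) is heavy, so it takes stress.
Primary stress: syllable 5 → so.ri.dri.ska:.ˈru:t.ni:r.

5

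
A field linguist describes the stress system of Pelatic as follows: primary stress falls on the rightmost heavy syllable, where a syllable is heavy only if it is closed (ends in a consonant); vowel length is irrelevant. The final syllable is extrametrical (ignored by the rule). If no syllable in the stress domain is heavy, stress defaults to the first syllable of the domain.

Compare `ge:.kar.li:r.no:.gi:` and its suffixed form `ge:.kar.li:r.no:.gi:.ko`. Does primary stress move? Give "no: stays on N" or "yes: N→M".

Base `ge:.kar.li:r.no:.gi:` (5 syllables):
  The final syllable (5, gi:) is extrametrical; the stress domain is syllables 1–4.
  Weights: 1 ge: L, 2 kar H, 3 li:r H, 4 no: L.
  Heavy syllables in the domain: 2, 3. The rightmost is syllable 3 (li:r).
  → primary stress on syllable 3.
Suffixed `ge:.kar.li:r.no:.gi:.ko` (6 syllables):
  The final syllable (6, ko) is extrametrical; the stress domain is syllables 1–5.
  Weights: 1 ge: L, 2 kar H, 3 li:r H, 4 no: L, 5 gi: L.
  Heavy syllables in the domain: 2, 3. The rightmost is syllable 3 (li:r).
  → primary stress on syllable 3.

no: stays on 3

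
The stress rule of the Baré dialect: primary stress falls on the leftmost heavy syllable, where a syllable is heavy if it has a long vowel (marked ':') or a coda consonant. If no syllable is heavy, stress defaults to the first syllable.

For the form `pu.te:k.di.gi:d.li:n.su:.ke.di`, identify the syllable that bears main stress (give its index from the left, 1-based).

2

Weights: 1 pu L, 2 te:k H, 3 di L, 4 gi:d H, 5 li:n H, 6 su: H, 7 ke L, 8 di L.
Heavy syllables in the domain: 2, 4, 5, 6. The leftmost is syllable 2 (te:k).
Primary stress: syllable 2 → pu.ˈte:k.di.gi:d.li:n.su:.ke.di.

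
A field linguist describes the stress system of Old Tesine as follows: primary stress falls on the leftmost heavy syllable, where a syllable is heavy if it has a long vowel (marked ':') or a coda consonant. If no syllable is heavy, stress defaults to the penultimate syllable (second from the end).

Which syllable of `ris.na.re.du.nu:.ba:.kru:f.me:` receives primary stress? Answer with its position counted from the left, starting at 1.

Weights: 1 ris H, 2 na L, 3 re L, 4 du L, 5 nu: H, 6 ba: H, 7 kru:f H, 8 me: H.
Heavy syllables in the domain: 1, 5, 6, 7, 8. The leftmost is syllable 1 (ris).
Primary stress: syllable 1 → ˈris.na.re.du.nu:.ba:.kru:f.me:.

1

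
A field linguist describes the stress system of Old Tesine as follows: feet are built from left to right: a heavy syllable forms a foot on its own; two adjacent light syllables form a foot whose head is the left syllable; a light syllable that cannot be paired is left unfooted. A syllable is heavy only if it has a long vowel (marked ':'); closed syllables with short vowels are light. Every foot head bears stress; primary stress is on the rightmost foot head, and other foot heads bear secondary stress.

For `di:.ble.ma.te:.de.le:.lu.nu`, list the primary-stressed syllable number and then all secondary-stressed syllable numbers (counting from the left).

primary 7, secondary 1, 2, 4, 6

Weights: 1 di: H, 2 ble L, 3 ma L, 4 te: H, 5 de L, 6 le: H, 7 lu L, 8 nu L.
Parse left to right (heavy = foot alone; LL = one foot; stranded L unfooted): (ˈdi:) (ˈble.ma) (ˈte:) de (ˈle:) (ˈlu.nu).
Foot heads: 1, 2, 4, 6, 7.
Primary stress on the rightmost head = syllable 7.
Secondary stress on 1, 2, 4, 6: ˌdi:.ˌble.ma.ˌte:.de.ˌle:.ˈlu.nu.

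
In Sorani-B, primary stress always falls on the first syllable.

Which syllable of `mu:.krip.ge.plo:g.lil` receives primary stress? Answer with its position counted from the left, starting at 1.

The word has 5 syllables; the first syllable is syllable 1 (mu:).
Primary stress: syllable 1 → ˈmu:.krip.ge.plo:g.lil.

1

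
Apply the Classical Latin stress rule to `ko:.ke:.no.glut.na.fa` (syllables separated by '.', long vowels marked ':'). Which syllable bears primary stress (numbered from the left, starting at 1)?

4

Classical Latin: stress the penult if heavy (long vowel or closed), else the antepenult.
Weights: 4 glut H, 5 na L, 6 fa L.
The penult (syllable 5, na) is light, so stress falls on the antepenult (syllable 4, glut).
Stress on syllable 4: ko:.ke:.no.ˈglut.na.fa.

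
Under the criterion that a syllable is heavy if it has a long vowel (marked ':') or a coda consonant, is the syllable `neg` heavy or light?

`neg`: short vowel, closed (coda /g/). Closed → heavy.

heavy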